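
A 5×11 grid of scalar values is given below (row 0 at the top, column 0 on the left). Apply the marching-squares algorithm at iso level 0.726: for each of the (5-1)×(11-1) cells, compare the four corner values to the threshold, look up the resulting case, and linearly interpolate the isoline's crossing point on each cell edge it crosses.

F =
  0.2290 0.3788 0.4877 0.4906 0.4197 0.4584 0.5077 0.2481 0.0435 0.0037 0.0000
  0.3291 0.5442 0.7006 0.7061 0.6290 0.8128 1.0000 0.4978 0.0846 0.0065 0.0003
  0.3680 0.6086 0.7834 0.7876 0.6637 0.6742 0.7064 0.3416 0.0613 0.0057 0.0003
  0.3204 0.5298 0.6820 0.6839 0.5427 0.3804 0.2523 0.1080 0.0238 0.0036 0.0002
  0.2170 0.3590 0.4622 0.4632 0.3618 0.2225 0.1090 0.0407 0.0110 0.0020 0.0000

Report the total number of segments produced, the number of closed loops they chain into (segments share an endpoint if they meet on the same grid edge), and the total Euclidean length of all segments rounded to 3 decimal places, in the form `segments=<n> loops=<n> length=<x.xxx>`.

cell (0,4): code 0100 → (0.755,5.000)–(1.000,4.528)
cell (0,5): code 1100 → (0.443,6.000)–(0.755,5.000)
cell (0,6): code 1000 → (1.000,6.546)–(0.443,6.000)
cell (1,1): code 0100 → (1.307,2.000)–(2.000,1.672)
cell (1,2): code 1100 → (1.244,3.000)–(1.307,2.000)
cell (1,3): code 1000 → (2.000,3.497)–(1.244,3.000)
cell (1,4): code 0010 → (1.000,4.528)–(1.626,5.000)
cell (1,5): code 0011 → (1.626,5.000)–(1.933,6.000)
cell (1,6): code 0001 → (1.933,6.000)–(1.000,6.546)
cell (2,1): code 0010 → (2.000,1.672)–(2.566,2.000)
cell (2,2): code 0011 → (2.566,2.000)–(2.594,3.000)
cell (2,3): code 0001 → (2.594,3.000)–(2.000,3.497)
total: 12 segments, chained into 2 closed loop(s), length Σ = 10.373425

segments=12 loops=2 length=10.373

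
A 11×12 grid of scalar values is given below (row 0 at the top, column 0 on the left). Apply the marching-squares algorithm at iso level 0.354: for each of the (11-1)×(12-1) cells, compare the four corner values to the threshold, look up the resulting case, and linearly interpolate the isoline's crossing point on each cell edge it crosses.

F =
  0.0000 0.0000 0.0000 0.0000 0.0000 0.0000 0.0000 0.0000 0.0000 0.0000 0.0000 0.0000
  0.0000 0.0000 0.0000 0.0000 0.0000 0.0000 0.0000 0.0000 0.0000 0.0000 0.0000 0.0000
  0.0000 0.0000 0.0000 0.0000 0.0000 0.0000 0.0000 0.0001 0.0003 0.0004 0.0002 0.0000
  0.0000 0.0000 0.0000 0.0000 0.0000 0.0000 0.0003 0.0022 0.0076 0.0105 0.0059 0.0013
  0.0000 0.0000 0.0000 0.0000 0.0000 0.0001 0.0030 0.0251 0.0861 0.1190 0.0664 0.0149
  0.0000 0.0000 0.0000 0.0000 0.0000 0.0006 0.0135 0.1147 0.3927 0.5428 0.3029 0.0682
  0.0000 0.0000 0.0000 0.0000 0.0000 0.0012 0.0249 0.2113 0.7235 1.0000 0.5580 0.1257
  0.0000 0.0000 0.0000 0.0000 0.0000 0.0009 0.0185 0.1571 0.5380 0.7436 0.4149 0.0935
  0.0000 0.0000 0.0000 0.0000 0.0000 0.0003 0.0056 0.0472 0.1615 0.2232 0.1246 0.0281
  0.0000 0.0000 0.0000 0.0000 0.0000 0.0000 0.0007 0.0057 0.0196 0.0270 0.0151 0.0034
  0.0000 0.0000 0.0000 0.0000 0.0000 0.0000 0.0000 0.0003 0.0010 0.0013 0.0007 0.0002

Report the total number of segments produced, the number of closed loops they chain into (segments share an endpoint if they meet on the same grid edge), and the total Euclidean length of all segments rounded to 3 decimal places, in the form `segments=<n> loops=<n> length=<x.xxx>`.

segments=12 loops=1 length=9.726

cell (4,7): code 0100 → (4.874,8.000)–(5.000,7.861)
cell (4,8): code 1100 → (4.555,9.000)–(4.874,8.000)
cell (4,9): code 1000 → (5.000,9.787)–(4.555,9.000)
cell (5,7): code 0110 → (5.000,7.861)–(6.000,7.279)
cell (5,9): code 1101 → (5.200,10.000)–(5.000,9.787)
cell (5,10): code 1000 → (6.000,10.472)–(5.200,10.000)
cell (6,7): code 0110 → (6.000,7.279)–(7.000,7.517)
cell (6,10): code 1001 → (7.000,10.189)–(6.000,10.472)
cell (7,7): code 0010 → (7.000,7.517)–(7.489,8.000)
cell (7,8): code 0011 → (7.489,8.000)–(7.749,9.000)
cell (7,9): code 0011 → (7.749,9.000)–(7.210,10.000)
cell (7,10): code 0001 → (7.210,10.000)–(7.000,10.189)
total: 12 segments, chained into 1 closed loop(s), length Σ = 9.726200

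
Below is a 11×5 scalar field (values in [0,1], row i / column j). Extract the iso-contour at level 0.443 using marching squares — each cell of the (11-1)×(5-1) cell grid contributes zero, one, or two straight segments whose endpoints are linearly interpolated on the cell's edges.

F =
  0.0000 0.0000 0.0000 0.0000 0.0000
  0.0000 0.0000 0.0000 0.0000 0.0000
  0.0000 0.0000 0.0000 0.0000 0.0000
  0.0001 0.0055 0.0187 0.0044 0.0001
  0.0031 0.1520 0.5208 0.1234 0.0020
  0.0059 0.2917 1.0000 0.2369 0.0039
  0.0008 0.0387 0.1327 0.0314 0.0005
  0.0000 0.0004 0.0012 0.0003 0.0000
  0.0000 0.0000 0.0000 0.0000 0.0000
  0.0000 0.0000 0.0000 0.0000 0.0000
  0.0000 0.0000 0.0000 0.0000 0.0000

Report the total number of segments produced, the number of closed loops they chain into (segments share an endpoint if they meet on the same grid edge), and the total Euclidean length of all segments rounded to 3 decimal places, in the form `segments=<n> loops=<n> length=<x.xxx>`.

segments=6 loops=1 length=4.786

cell (3,1): code 0100 → (3.845,2.000)–(4.000,1.789)
cell (3,2): code 1000 → (4.000,2.196)–(3.845,2.000)
cell (4,1): code 0110 → (4.000,1.789)–(5.000,1.214)
cell (4,2): code 1001 → (5.000,2.730)–(4.000,2.196)
cell (5,1): code 0010 → (5.000,1.214)–(5.642,2.000)
cell (5,2): code 0001 → (5.642,2.000)–(5.000,2.730)
total: 6 segments, chained into 1 closed loop(s), length Σ = 4.786420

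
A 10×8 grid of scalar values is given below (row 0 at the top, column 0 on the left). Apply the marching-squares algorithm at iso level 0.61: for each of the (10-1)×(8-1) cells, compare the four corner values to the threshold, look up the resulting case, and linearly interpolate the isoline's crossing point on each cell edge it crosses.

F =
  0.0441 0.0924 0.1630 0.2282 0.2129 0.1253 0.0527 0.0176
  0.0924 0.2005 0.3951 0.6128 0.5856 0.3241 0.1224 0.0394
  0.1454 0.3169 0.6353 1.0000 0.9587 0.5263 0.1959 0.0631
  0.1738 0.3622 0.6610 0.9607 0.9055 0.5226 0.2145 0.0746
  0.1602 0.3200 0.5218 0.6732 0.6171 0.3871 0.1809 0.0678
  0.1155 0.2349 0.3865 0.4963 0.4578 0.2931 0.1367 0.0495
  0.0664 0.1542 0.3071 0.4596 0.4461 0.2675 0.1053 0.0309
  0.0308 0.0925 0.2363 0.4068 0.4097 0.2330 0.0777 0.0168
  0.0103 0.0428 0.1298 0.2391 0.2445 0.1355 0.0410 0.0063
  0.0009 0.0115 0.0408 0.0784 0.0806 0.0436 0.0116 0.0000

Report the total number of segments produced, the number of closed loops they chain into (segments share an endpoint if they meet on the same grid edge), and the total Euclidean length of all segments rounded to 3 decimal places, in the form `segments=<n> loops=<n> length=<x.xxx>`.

segments=14 loops=1 length=9.882

cell (0,2): code 0100 → (0.993,3.000)–(1.000,2.987)
cell (0,3): code 1000 → (1.000,3.103)–(0.993,3.000)
cell (1,1): code 0100 → (1.895,2.000)–(2.000,1.921)
cell (1,2): code 1110 → (1.000,2.987)–(1.895,2.000)
cell (1,3): code 1101 → (1.065,4.000)–(1.000,3.103)
cell (1,4): code 1000 → (2.000,4.806)–(1.065,4.000)
cell (2,1): code 0110 → (2.000,1.921)–(3.000,1.829)
cell (2,4): code 1001 → (3.000,4.772)–(2.000,4.806)
cell (3,1): code 0010 → (3.000,1.829)–(3.366,2.000)
cell (3,2): code 0111 → (3.366,2.000)–(4.000,2.583)
cell (3,4): code 1001 → (4.000,4.031)–(3.000,4.772)
cell (4,2): code 0010 → (4.000,2.583)–(4.357,3.000)
cell (4,3): code 0011 → (4.357,3.000)–(4.045,4.000)
cell (4,4): code 0001 → (4.045,4.000)–(4.000,4.031)
total: 14 segments, chained into 1 closed loop(s), length Σ = 9.881654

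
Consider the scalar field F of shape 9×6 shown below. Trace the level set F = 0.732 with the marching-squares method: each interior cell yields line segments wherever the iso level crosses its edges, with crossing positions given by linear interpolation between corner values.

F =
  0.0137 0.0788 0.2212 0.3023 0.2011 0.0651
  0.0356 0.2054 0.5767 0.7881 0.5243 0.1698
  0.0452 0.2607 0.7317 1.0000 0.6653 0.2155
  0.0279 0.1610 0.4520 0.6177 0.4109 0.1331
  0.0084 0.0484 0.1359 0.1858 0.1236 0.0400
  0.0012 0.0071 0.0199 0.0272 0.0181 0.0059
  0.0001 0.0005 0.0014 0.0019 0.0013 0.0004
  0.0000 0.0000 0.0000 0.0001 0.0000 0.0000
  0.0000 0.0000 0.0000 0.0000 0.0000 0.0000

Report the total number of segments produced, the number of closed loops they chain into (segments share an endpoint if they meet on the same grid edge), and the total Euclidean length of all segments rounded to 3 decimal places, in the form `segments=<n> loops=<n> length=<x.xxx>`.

cell (0,2): code 0100 → (0.885,3.000)–(1.000,2.735)
cell (0,3): code 1000 → (1.000,3.213)–(0.885,3.000)
cell (1,2): code 0110 → (1.000,2.735)–(2.000,2.001)
cell (1,3): code 1001 → (2.000,3.801)–(1.000,3.213)
cell (2,2): code 0010 → (2.000,2.001)–(2.701,3.000)
cell (2,3): code 0001 → (2.701,3.000)–(2.000,3.801)
total: 6 segments, chained into 1 closed loop(s), length Σ = 5.216220

segments=6 loops=1 length=5.216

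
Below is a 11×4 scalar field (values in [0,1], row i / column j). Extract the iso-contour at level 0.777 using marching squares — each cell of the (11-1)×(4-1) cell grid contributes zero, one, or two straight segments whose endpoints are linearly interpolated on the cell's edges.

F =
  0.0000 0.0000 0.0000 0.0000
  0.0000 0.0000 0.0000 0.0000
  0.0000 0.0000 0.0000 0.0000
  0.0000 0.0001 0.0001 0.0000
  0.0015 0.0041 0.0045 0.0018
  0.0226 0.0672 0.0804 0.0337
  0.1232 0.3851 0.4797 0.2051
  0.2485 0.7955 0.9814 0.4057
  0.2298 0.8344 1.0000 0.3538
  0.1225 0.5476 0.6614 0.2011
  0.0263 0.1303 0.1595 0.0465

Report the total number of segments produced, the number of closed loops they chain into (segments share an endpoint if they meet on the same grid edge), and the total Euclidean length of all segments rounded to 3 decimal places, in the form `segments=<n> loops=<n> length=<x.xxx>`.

cell (6,0): code 0100 → (6.955,1.000)–(7.000,0.966)
cell (6,1): code 1100 → (6.593,2.000)–(6.955,1.000)
cell (6,2): code 1000 → (7.000,2.355)–(6.593,2.000)
cell (7,0): code 0110 → (7.000,0.966)–(8.000,0.905)
cell (7,2): code 1001 → (8.000,2.345)–(7.000,2.355)
cell (8,0): code 0010 → (8.000,0.905)–(8.200,1.000)
cell (8,1): code 0011 → (8.200,1.000)–(8.659,2.000)
cell (8,2): code 0001 → (8.659,2.000)–(8.000,2.345)
total: 8 segments, chained into 1 closed loop(s), length Σ = 5.727430

segments=8 loops=1 length=5.727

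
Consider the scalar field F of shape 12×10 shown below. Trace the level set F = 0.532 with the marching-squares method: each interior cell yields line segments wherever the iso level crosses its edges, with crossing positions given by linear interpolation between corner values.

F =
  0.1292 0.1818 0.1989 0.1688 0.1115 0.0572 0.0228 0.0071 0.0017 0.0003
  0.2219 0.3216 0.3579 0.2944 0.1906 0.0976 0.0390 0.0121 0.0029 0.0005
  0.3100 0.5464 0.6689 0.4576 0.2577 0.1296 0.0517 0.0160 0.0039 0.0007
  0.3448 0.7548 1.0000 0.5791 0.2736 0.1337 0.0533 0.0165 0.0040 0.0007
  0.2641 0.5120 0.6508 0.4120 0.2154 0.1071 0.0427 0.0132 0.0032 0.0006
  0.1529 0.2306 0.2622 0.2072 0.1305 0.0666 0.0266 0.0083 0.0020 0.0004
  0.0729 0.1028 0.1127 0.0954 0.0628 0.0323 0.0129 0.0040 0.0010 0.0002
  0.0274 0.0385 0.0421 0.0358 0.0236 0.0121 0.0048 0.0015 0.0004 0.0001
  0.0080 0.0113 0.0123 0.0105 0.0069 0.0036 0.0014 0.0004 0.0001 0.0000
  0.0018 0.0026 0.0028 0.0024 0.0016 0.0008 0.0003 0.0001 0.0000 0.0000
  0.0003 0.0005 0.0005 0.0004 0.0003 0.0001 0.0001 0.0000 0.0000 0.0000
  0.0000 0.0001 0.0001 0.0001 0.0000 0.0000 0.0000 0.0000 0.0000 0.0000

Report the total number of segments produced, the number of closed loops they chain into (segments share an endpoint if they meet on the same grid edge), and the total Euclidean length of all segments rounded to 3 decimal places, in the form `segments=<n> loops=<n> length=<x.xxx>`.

segments=12 loops=1 length=8.097

cell (1,0): code 0100 → (1.936,1.000)–(2.000,0.939)
cell (1,1): code 1100 → (1.560,2.000)–(1.936,1.000)
cell (1,2): code 1000 → (2.000,2.648)–(1.560,2.000)
cell (2,0): code 0110 → (2.000,0.939)–(3.000,0.457)
cell (2,2): code 1101 → (2.612,3.000)–(2.000,2.648)
cell (2,3): code 1000 → (3.000,3.154)–(2.612,3.000)
cell (3,0): code 0010 → (3.000,0.457)–(3.918,1.000)
cell (3,1): code 0111 → (3.918,1.000)–(4.000,1.144)
cell (3,2): code 1011 → (4.000,2.497)–(3.282,3.000)
cell (3,3): code 0001 → (3.282,3.000)–(3.000,3.154)
cell (4,1): code 0010 → (4.000,1.144)–(4.306,2.000)
cell (4,2): code 0001 → (4.306,2.000)–(4.000,2.497)
total: 12 segments, chained into 1 closed loop(s), length Σ = 8.096930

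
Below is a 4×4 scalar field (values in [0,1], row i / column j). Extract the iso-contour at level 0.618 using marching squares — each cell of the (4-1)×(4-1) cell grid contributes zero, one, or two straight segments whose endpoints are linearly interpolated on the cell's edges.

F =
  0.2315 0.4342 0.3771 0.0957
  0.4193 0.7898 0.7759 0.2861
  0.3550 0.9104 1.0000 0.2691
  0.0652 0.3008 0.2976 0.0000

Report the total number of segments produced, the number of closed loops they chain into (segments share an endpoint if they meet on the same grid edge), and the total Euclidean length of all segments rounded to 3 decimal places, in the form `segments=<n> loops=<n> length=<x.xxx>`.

segments=8 loops=1 length=6.674

cell (0,0): code 0100 → (0.517,1.000)–(1.000,0.536)
cell (0,1): code 1100 → (0.604,2.000)–(0.517,1.000)
cell (0,2): code 1000 → (1.000,2.322)–(0.604,2.000)
cell (1,0): code 0110 → (1.000,0.536)–(2.000,0.474)
cell (1,2): code 1001 → (2.000,2.523)–(1.000,2.322)
cell (2,0): code 0010 → (2.000,0.474)–(2.480,1.000)
cell (2,1): code 0011 → (2.480,1.000)–(2.544,2.000)
cell (2,2): code 0001 → (2.544,2.000)–(2.000,2.523)
total: 8 segments, chained into 1 closed loop(s), length Σ = 6.674386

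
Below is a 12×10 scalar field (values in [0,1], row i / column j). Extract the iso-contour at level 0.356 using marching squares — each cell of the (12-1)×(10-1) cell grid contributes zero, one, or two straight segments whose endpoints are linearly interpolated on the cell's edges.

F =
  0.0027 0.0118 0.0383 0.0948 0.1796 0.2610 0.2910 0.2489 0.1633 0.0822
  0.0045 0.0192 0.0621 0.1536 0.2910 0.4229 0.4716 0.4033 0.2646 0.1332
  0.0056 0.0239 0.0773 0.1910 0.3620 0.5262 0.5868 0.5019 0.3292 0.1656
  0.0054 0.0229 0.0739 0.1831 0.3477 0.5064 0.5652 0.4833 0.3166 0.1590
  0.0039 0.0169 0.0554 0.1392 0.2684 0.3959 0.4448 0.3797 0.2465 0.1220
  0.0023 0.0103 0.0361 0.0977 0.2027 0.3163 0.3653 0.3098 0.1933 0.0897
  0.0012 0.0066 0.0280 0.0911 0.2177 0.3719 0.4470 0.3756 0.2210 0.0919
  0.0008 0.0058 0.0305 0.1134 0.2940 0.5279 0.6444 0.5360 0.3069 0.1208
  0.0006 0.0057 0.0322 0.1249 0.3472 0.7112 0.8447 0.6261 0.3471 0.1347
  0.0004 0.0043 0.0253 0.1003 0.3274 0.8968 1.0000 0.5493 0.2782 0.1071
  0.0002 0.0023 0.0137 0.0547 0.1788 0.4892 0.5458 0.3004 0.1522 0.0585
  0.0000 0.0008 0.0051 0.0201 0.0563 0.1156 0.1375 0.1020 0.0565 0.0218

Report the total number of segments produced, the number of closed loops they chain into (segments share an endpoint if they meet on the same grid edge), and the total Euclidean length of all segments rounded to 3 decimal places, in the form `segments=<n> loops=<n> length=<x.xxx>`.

cell (0,4): code 0100 → (0.587,5.000)–(1.000,4.493)
cell (0,5): code 1100 → (0.360,6.000)–(0.587,5.000)
cell (0,6): code 1100 → (0.694,7.000)–(0.360,6.000)
cell (0,7): code 1000 → (1.000,7.341)–(0.694,7.000)
cell (1,3): code 0100 → (1.915,4.000)–(2.000,3.965)
cell (1,4): code 1110 → (1.000,4.493)–(1.915,4.000)
cell (1,7): code 1001 → (2.000,7.845)–(1.000,7.341)
cell (2,3): code 0010 → (2.000,3.965)–(2.420,4.000)
cell (2,4): code 0111 → (2.420,4.000)–(3.000,4.052)
cell (2,7): code 1001 → (3.000,7.764)–(2.000,7.845)
cell (3,4): code 0110 → (3.000,4.052)–(4.000,4.687)
cell (3,7): code 1001 → (4.000,7.178)–(3.000,7.764)
cell (4,4): code 0010 → (4.000,4.687)–(4.501,5.000)
cell (4,5): code 0111 → (4.501,5.000)–(5.000,5.810)
cell (4,6): code 1011 → (5.000,6.168)–(4.339,7.000)
cell (4,7): code 0001 → (4.339,7.000)–(4.000,7.178)
cell (5,4): code 0100 → (5.714,5.000)–(6.000,4.897)
cell (5,5): code 1110 → (5.000,5.810)–(5.714,5.000)
cell (5,6): code 1101 → (5.702,7.000)–(5.000,6.168)
cell (5,7): code 1000 → (6.000,7.127)–(5.702,7.000)
cell (6,4): code 0110 → (6.000,4.897)–(7.000,4.265)
cell (6,7): code 1001 → (7.000,7.786)–(6.000,7.127)
cell (7,4): code 0110 → (7.000,4.265)–(8.000,4.024)
cell (7,7): code 1001 → (8.000,7.968)–(7.000,7.786)
cell (8,4): code 0110 → (8.000,4.024)–(9.000,4.050)
cell (8,7): code 1001 → (9.000,7.713)–(8.000,7.968)
cell (9,4): code 0110 → (9.000,4.050)–(10.000,4.571)
cell (9,6): code 1011 → (10.000,6.773)–(9.777,7.000)
cell (9,7): code 0001 → (9.777,7.000)–(9.000,7.713)
cell (10,4): code 0010 → (10.000,4.571)–(10.357,5.000)
cell (10,5): code 0011 → (10.357,5.000)–(10.465,6.000)
cell (10,6): code 0001 → (10.465,6.000)–(10.000,6.773)
total: 32 segments, chained into 1 closed loop(s), length Σ = 27.002410

segments=32 loops=1 length=27.002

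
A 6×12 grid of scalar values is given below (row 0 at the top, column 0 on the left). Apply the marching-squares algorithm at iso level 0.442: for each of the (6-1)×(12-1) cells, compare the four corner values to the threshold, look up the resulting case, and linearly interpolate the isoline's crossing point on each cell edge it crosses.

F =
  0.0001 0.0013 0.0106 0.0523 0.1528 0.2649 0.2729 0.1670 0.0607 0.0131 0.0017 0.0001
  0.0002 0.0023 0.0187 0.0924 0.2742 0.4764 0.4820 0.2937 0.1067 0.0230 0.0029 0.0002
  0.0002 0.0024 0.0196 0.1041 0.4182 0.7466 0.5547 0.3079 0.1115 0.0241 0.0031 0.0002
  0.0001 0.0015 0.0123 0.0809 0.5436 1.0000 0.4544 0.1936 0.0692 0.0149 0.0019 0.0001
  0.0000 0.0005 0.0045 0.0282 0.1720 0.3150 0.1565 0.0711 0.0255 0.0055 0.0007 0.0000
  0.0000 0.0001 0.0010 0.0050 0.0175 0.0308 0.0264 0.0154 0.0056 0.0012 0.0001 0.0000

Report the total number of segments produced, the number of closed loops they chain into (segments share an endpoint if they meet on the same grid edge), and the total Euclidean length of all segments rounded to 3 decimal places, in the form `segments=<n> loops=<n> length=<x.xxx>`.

segments=12 loops=1 length=8.743

cell (0,4): code 0100 → (0.837,5.000)–(1.000,4.830)
cell (0,5): code 1100 → (0.809,6.000)–(0.837,5.000)
cell (0,6): code 1000 → (1.000,6.212)–(0.809,6.000)
cell (1,4): code 0110 → (1.000,4.830)–(2.000,4.072)
cell (1,6): code 1001 → (2.000,6.457)–(1.000,6.212)
cell (2,3): code 0100 → (2.190,4.000)–(3.000,3.780)
cell (2,4): code 1110 → (2.000,4.072)–(2.190,4.000)
cell (2,6): code 1001 → (3.000,6.048)–(2.000,6.457)
cell (3,3): code 0010 → (3.000,3.780)–(3.273,4.000)
cell (3,4): code 0011 → (3.273,4.000)–(3.815,5.000)
cell (3,5): code 0011 → (3.815,5.000)–(3.042,6.000)
cell (3,6): code 0001 → (3.042,6.000)–(3.000,6.048)
total: 12 segments, chained into 1 closed loop(s), length Σ = 8.743357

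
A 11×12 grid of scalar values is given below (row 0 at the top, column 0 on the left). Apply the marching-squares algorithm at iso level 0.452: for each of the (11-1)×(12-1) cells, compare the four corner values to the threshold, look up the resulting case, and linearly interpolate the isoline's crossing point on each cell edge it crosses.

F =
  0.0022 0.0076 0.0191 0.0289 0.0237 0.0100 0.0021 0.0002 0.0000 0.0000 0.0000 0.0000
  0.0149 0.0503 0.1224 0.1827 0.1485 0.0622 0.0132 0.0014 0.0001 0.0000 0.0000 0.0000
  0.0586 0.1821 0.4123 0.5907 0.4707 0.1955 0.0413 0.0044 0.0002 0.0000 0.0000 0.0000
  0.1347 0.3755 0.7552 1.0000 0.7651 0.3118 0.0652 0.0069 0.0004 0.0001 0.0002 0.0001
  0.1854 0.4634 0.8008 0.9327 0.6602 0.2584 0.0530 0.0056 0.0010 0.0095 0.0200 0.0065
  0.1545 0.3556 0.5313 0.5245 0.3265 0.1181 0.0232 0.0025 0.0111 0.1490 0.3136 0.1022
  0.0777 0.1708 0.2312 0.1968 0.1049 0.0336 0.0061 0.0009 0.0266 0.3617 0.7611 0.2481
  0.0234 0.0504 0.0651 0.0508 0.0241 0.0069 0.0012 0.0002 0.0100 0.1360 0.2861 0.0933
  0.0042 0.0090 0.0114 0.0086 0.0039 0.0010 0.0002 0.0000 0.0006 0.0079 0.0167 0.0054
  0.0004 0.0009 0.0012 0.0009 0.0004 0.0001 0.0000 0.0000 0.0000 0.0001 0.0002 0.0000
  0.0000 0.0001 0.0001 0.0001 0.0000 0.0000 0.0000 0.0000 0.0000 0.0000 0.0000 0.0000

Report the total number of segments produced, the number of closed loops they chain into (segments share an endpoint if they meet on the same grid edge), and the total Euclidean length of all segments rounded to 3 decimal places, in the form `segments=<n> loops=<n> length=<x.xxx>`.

cell (1,2): code 0100 → (1.660,3.000)–(2.000,2.223)
cell (1,3): code 1100 → (1.942,4.000)–(1.660,3.000)
cell (1,4): code 1000 → (2.000,4.068)–(1.942,4.000)
cell (2,1): code 0100 → (2.116,2.000)–(3.000,1.201)
cell (2,2): code 1110 → (2.000,2.223)–(2.116,2.000)
cell (2,4): code 1001 → (3.000,4.691)–(2.000,4.068)
cell (3,0): code 0100 → (3.870,1.000)–(4.000,0.959)
cell (3,1): code 1110 → (3.000,1.201)–(3.870,1.000)
cell (3,4): code 1001 → (4.000,4.518)–(3.000,4.691)
cell (4,0): code 0010 → (4.000,0.959)–(4.106,1.000)
cell (4,1): code 0111 → (4.106,1.000)–(5.000,1.549)
cell (4,3): code 1011 → (5.000,3.366)–(4.624,4.000)
cell (4,4): code 0001 → (4.624,4.000)–(4.000,4.518)
cell (5,1): code 0010 → (5.000,1.549)–(5.264,2.000)
cell (5,2): code 0011 → (5.264,2.000)–(5.221,3.000)
cell (5,3): code 0001 → (5.221,3.000)–(5.000,3.366)
cell (5,9): code 0100 → (5.309,10.000)–(6.000,9.226)
cell (5,10): code 1000 → (6.000,10.603)–(5.309,10.000)
cell (6,9): code 0010 → (6.000,9.226)–(6.651,10.000)
cell (6,10): code 0001 → (6.651,10.000)–(6.000,10.603)
total: 20 segments, chained into 2 closed loop(s), length Σ = 15.155600

segments=20 loops=2 length=15.156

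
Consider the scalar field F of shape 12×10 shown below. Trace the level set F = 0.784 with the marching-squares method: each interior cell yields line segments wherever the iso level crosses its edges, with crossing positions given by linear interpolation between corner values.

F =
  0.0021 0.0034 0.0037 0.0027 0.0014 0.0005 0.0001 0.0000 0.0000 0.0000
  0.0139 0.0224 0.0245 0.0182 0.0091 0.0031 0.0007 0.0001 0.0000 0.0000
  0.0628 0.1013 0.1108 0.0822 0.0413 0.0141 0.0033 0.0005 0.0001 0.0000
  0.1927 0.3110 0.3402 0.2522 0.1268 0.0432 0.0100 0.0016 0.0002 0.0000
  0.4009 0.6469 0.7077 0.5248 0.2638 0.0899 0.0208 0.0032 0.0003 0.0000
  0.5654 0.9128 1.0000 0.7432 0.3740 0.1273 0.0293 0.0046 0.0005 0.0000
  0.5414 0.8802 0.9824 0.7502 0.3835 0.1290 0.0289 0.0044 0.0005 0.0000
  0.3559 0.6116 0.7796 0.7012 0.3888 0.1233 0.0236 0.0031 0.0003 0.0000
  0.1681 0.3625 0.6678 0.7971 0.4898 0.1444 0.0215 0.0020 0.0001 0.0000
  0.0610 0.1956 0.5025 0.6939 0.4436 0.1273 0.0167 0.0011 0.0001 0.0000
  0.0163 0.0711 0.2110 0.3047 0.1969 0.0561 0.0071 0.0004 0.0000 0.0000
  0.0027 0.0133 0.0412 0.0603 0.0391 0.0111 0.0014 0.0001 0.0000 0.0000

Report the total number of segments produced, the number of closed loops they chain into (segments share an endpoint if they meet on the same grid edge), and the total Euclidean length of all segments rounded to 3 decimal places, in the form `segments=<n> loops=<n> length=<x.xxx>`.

cell (4,0): code 0100 → (4.516,1.000)–(5.000,0.629)
cell (4,1): code 1100 → (4.261,2.000)–(4.516,1.000)
cell (4,2): code 1000 → (5.000,2.841)–(4.261,2.000)
cell (5,0): code 0110 → (5.000,0.629)–(6.000,0.716)
cell (5,2): code 1001 → (6.000,2.854)–(5.000,2.841)
cell (6,0): code 0010 → (6.000,0.716)–(6.358,1.000)
cell (6,1): code 0011 → (6.358,1.000)–(6.978,2.000)
cell (6,2): code 0001 → (6.978,2.000)–(6.000,2.854)
cell (7,2): code 0100 → (7.863,3.000)–(8.000,2.899)
cell (7,3): code 1000 → (8.000,3.043)–(7.863,3.000)
cell (8,2): code 0010 → (8.000,2.899)–(8.127,3.000)
cell (8,3): code 0001 → (8.127,3.000)–(8.000,3.043)
total: 12 segments, chained into 2 closed loop(s), length Σ = 8.307489

segments=12 loops=2 length=8.307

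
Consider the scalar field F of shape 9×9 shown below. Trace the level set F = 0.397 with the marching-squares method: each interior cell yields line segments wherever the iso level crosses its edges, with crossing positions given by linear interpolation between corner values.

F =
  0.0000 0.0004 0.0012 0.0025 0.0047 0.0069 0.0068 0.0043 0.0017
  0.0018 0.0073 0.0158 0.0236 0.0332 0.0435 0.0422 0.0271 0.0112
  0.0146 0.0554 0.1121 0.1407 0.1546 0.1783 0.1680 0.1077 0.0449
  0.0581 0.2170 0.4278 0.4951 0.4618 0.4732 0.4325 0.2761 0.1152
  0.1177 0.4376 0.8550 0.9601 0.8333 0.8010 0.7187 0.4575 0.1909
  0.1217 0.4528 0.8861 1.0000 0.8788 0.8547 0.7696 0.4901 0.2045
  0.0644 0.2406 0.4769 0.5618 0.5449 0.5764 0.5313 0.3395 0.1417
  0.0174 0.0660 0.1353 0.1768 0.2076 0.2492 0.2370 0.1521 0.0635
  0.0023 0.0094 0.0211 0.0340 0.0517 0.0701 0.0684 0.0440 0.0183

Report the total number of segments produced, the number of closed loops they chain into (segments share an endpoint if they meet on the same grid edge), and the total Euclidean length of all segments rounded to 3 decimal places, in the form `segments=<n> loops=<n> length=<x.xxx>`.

cell (2,1): code 0100 → (2.902,2.000)–(3.000,1.854)
cell (2,2): code 1100 → (2.723,3.000)–(2.902,2.000)
cell (2,3): code 1100 → (2.789,4.000)–(2.723,3.000)
cell (2,4): code 1100 → (2.742,5.000)–(2.789,4.000)
cell (2,5): code 1100 → (2.866,6.000)–(2.742,5.000)
cell (2,6): code 1000 → (3.000,6.227)–(2.866,6.000)
cell (3,0): code 0100 → (3.816,1.000)–(4.000,0.873)
cell (3,1): code 1110 → (3.000,1.854)–(3.816,1.000)
cell (3,6): code 1101 → (3.666,7.000)–(3.000,6.227)
cell (3,7): code 1000 → (4.000,7.227)–(3.666,7.000)
cell (4,0): code 0110 → (4.000,0.873)–(5.000,0.831)
cell (4,7): code 1001 → (5.000,7.326)–(4.000,7.227)
cell (5,0): code 0010 → (5.000,0.831)–(5.263,1.000)
cell (5,1): code 0111 → (5.263,1.000)–(6.000,1.662)
cell (5,6): code 1011 → (6.000,6.700)–(5.618,7.000)
cell (5,7): code 0001 → (5.618,7.000)–(5.000,7.326)
cell (6,1): code 0010 → (6.000,1.662)–(6.234,2.000)
cell (6,2): code 0011 → (6.234,2.000)–(6.428,3.000)
cell (6,3): code 0011 → (6.428,3.000)–(6.438,4.000)
cell (6,4): code 0011 → (6.438,4.000)–(6.548,5.000)
cell (6,5): code 0011 → (6.548,5.000)–(6.456,6.000)
cell (6,6): code 0001 → (6.456,6.000)–(6.000,6.700)
total: 22 segments, chained into 1 closed loop(s), length Σ = 17.063878

segments=22 loops=1 length=17.064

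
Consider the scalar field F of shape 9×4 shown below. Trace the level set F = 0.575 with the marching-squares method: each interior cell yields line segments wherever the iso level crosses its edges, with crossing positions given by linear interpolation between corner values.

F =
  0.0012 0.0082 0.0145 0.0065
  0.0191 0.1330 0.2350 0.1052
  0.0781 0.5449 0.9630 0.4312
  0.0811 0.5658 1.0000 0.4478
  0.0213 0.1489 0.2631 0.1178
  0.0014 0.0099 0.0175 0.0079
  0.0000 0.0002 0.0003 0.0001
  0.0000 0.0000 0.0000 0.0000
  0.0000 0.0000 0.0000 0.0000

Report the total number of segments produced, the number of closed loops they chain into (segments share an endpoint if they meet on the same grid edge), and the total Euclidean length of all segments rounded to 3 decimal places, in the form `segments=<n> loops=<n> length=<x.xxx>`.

segments=6 loops=1 length=6.074

cell (1,1): code 0100 → (1.467,2.000)–(2.000,1.072)
cell (1,2): code 1000 → (2.000,2.730)–(1.467,2.000)
cell (2,1): code 0110 → (2.000,1.072)–(3.000,1.021)
cell (2,2): code 1001 → (3.000,2.770)–(2.000,2.730)
cell (3,1): code 0010 → (3.000,1.021)–(3.577,2.000)
cell (3,2): code 0001 → (3.577,2.000)–(3.000,2.770)
total: 6 segments, chained into 1 closed loop(s), length Σ = 6.073640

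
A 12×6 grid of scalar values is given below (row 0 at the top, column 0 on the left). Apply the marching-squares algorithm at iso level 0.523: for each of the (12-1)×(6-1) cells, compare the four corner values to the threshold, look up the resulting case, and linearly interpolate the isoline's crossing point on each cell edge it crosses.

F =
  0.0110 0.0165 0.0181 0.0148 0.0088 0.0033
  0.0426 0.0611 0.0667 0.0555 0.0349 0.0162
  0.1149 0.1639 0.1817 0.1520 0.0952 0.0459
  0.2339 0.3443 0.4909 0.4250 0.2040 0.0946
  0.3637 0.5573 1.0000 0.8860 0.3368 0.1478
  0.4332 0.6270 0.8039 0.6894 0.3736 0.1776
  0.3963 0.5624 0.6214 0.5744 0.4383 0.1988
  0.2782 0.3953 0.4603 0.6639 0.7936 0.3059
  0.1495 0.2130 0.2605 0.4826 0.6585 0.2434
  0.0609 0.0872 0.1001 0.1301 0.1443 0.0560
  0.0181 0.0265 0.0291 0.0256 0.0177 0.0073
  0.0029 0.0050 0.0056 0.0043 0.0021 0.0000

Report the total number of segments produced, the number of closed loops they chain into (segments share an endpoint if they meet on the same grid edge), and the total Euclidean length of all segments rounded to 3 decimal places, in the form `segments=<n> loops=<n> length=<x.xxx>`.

segments=18 loops=1 length=14.798

cell (3,0): code 0100 → (3.839,1.000)–(4.000,0.823)
cell (3,1): code 1100 → (3.063,2.000)–(3.839,1.000)
cell (3,2): code 1100 → (3.213,3.000)–(3.063,2.000)
cell (3,3): code 1000 → (4.000,3.661)–(3.213,3.000)
cell (4,0): code 0110 → (4.000,0.823)–(5.000,0.463)
cell (4,3): code 1001 → (5.000,3.527)–(4.000,3.661)
cell (5,0): code 0110 → (5.000,0.463)–(6.000,0.763)
cell (5,3): code 1001 → (6.000,3.378)–(5.000,3.527)
cell (6,0): code 0010 → (6.000,0.763)–(6.236,1.000)
cell (6,1): code 0011 → (6.236,1.000)–(6.611,2.000)
cell (6,2): code 0111 → (6.611,2.000)–(7.000,2.308)
cell (6,3): code 1101 → (6.238,4.000)–(6.000,3.378)
cell (6,4): code 1000 → (7.000,4.555)–(6.238,4.000)
cell (7,2): code 0010 → (7.000,2.308)–(7.777,3.000)
cell (7,3): code 0111 → (7.777,3.000)–(8.000,3.230)
cell (7,4): code 1001 → (8.000,4.326)–(7.000,4.555)
cell (8,3): code 0010 → (8.000,3.230)–(8.264,4.000)
cell (8,4): code 0001 → (8.264,4.000)–(8.000,4.326)
total: 18 segments, chained into 1 closed loop(s), length Σ = 14.798391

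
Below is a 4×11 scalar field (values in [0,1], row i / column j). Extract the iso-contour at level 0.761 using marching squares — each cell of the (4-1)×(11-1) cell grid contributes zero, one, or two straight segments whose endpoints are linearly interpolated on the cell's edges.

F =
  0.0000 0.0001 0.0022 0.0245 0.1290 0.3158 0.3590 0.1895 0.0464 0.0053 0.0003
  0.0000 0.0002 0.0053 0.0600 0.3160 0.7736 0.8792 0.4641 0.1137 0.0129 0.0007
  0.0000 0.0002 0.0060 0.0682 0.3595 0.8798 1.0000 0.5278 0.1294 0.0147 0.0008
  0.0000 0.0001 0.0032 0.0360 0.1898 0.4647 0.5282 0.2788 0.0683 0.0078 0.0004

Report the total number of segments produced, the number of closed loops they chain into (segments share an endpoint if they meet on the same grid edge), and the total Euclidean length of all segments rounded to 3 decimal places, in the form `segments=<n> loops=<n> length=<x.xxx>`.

cell (0,4): code 0100 → (0.972,5.000)–(1.000,4.972)
cell (0,5): code 1100 → (0.773,6.000)–(0.972,5.000)
cell (0,6): code 1000 → (1.000,6.285)–(0.773,6.000)
cell (1,4): code 0110 → (1.000,4.972)–(2.000,4.772)
cell (1,6): code 1001 → (2.000,6.506)–(1.000,6.285)
cell (2,4): code 0010 → (2.000,4.772)–(2.286,5.000)
cell (2,5): code 0011 → (2.286,5.000)–(2.507,6.000)
cell (2,6): code 0001 → (2.507,6.000)–(2.000,6.506)
total: 8 segments, chained into 1 closed loop(s), length Σ = 5.573356

segments=8 loops=1 length=5.573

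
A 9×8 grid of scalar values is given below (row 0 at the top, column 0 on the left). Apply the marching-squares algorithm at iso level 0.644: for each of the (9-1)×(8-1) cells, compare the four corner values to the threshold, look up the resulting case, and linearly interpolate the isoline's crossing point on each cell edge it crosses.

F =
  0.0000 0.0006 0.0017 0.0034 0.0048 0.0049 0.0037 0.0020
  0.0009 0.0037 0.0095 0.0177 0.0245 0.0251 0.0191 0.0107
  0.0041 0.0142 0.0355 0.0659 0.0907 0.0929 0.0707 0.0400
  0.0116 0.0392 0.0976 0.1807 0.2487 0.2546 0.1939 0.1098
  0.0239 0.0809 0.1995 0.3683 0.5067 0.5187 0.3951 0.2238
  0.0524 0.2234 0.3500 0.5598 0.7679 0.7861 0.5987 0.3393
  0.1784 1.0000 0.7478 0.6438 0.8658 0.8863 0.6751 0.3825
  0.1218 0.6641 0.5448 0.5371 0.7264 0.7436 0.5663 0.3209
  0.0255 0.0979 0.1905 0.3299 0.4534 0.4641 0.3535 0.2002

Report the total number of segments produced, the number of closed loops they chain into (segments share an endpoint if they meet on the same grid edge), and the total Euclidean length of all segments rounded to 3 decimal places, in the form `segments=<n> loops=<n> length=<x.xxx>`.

cell (4,3): code 0100 → (4.526,4.000)–(5.000,3.405)
cell (4,4): code 1100 → (4.469,5.000)–(4.526,4.000)
cell (4,5): code 1000 → (5.000,5.758)–(4.469,5.000)
cell (5,0): code 0100 → (5.542,1.000)–(6.000,0.567)
cell (5,1): code 1100 → (5.739,2.000)–(5.542,1.000)
cell (5,2): code 1000 → (6.000,2.998)–(5.739,2.000)
cell (5,3): code 0110 → (5.000,3.405)–(6.000,3.001)
cell (5,5): code 1101 → (5.593,6.000)–(5.000,5.758)
cell (5,6): code 1000 → (6.000,6.106)–(5.593,6.000)
cell (6,0): code 0110 → (6.000,0.567)–(7.000,0.963)
cell (6,1): code 1011 → (7.000,1.168)–(6.511,2.000)
cell (6,2): code 0001 → (6.511,2.000)–(6.000,2.998)
cell (6,3): code 0110 → (6.000,3.001)–(7.000,3.565)
cell (6,5): code 1011 → (7.000,5.562)–(6.286,6.000)
cell (6,6): code 0001 → (6.286,6.000)–(6.000,6.106)
cell (7,0): code 0010 → (7.000,0.963)–(7.035,1.000)
cell (7,1): code 0001 → (7.035,1.000)–(7.000,1.168)
cell (7,3): code 0010 → (7.000,3.565)–(7.302,4.000)
cell (7,4): code 0011 → (7.302,4.000)–(7.356,5.000)
cell (7,5): code 0001 → (7.356,5.000)–(7.000,5.562)
total: 20 segments, chained into 2 closed loop(s), length Σ = 15.382327

segments=20 loops=2 length=15.382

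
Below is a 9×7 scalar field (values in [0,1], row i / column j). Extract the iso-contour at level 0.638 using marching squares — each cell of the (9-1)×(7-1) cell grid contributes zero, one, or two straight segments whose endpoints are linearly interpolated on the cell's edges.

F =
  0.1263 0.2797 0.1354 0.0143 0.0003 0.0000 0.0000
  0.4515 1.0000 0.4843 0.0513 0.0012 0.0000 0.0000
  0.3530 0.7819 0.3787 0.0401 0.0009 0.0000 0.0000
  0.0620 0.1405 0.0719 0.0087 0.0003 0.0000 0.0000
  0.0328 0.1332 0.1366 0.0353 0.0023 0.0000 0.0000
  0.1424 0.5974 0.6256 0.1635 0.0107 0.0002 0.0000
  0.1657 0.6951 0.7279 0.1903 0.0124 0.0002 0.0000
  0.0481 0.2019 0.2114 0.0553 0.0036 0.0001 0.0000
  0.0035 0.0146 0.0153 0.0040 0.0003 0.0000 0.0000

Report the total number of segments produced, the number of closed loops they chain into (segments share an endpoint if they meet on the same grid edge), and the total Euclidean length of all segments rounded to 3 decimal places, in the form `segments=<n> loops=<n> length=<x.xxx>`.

segments=12 loops=2 length=8.560

cell (0,0): code 0100 → (0.497,1.000)–(1.000,0.340)
cell (0,1): code 1000 → (1.000,1.702)–(0.497,1.000)
cell (1,0): code 0110 → (1.000,0.340)–(2.000,0.664)
cell (1,1): code 1001 → (2.000,1.357)–(1.000,1.702)
cell (2,0): code 0010 → (2.000,0.664)–(2.224,1.000)
cell (2,1): code 0001 → (2.224,1.000)–(2.000,1.357)
cell (5,0): code 0100 → (5.416,1.000)–(6.000,0.892)
cell (5,1): code 1100 → (5.121,2.000)–(5.416,1.000)
cell (5,2): code 1000 → (6.000,2.167)–(5.121,2.000)
cell (6,0): code 0010 → (6.000,0.892)–(6.116,1.000)
cell (6,1): code 0011 → (6.116,1.000)–(6.174,2.000)
cell (6,2): code 0001 → (6.174,2.000)–(6.000,2.167)
total: 12 segments, chained into 2 closed loop(s), length Σ = 8.559804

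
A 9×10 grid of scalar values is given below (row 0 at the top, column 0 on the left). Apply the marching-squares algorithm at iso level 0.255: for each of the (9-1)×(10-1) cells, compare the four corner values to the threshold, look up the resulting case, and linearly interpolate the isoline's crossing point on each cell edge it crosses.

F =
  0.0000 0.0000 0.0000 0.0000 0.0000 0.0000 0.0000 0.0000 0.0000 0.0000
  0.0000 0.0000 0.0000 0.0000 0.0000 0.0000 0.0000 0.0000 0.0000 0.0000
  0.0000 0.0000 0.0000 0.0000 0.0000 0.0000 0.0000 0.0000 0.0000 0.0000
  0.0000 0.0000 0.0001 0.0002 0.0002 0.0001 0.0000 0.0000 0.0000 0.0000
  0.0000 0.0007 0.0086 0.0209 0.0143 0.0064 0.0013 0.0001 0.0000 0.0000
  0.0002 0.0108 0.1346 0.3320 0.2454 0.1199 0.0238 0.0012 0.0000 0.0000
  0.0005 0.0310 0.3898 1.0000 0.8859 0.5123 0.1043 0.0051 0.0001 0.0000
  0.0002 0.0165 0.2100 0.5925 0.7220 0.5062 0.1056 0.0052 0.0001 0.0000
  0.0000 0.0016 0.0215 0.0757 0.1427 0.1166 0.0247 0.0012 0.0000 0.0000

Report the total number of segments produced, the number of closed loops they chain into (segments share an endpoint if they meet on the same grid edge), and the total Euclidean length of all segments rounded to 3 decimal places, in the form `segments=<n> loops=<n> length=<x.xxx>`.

segments=14 loops=1 length=11.016

cell (4,2): code 0100 → (4.752,3.000)–(5.000,2.610)
cell (4,3): code 1000 → (5.000,3.889)–(4.752,3.000)
cell (5,1): code 0100 → (5.472,2.000)–(6.000,1.624)
cell (5,2): code 1110 → (5.000,2.610)–(5.472,2.000)
cell (5,3): code 1101 → (5.015,4.000)–(5.000,3.889)
cell (5,4): code 1100 → (5.344,5.000)–(5.015,4.000)
cell (5,5): code 1000 → (6.000,5.631)–(5.344,5.000)
cell (6,1): code 0010 → (6.000,1.624)–(6.750,2.000)
cell (6,2): code 0111 → (6.750,2.000)–(7.000,2.118)
cell (6,5): code 1001 → (7.000,5.627)–(6.000,5.631)
cell (7,2): code 0010 → (7.000,2.118)–(7.653,3.000)
cell (7,3): code 0011 → (7.653,3.000)–(7.806,4.000)
cell (7,4): code 0011 → (7.806,4.000)–(7.645,5.000)
cell (7,5): code 0001 → (7.645,5.000)–(7.000,5.627)
total: 14 segments, chained into 1 closed loop(s), length Σ = 11.015537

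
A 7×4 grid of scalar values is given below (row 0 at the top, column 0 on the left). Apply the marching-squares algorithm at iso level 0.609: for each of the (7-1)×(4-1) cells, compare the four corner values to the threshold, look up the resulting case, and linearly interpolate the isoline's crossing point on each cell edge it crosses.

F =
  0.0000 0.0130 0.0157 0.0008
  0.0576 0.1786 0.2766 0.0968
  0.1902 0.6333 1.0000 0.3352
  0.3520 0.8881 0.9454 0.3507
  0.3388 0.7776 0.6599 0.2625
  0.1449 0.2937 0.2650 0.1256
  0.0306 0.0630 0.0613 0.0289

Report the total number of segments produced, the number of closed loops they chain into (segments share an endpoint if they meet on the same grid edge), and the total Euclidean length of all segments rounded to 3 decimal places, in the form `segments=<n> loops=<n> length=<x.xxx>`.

segments=10 loops=1 length=7.916

cell (1,0): code 0100 → (1.947,1.000)–(2.000,0.945)
cell (1,1): code 1100 → (1.459,2.000)–(1.947,1.000)
cell (1,2): code 1000 → (2.000,2.588)–(1.459,2.000)
cell (2,0): code 0110 → (2.000,0.945)–(3.000,0.479)
cell (2,2): code 1001 → (3.000,2.566)–(2.000,2.588)
cell (3,0): code 0110 → (3.000,0.479)–(4.000,0.616)
cell (3,2): code 1001 → (4.000,2.128)–(3.000,2.566)
cell (4,0): code 0010 → (4.000,0.616)–(4.348,1.000)
cell (4,1): code 0011 → (4.348,1.000)–(4.129,2.000)
cell (4,2): code 0001 → (4.129,2.000)–(4.000,2.128)
total: 10 segments, chained into 1 closed loop(s), length Σ = 7.916080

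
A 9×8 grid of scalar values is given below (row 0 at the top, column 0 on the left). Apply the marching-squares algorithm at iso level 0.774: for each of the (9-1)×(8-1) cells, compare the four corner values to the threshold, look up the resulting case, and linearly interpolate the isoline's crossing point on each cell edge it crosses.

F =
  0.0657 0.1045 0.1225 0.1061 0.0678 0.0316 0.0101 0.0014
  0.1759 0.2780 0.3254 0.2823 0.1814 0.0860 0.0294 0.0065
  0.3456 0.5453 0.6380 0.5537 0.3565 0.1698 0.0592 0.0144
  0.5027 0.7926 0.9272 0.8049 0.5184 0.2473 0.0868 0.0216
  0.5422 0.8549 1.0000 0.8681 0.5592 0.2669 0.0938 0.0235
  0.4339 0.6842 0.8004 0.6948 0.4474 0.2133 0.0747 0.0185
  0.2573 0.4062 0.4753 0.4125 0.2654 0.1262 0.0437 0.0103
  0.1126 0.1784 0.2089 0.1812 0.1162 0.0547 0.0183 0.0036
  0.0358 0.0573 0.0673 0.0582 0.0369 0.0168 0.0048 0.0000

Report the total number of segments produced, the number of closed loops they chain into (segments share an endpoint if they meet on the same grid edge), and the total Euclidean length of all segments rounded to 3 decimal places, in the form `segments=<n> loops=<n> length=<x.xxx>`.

segments=12 loops=1 length=7.958

cell (2,0): code 0100 → (2.925,1.000)–(3.000,0.936)
cell (2,1): code 1100 → (2.470,2.000)–(2.925,1.000)
cell (2,2): code 1100 → (2.877,3.000)–(2.470,2.000)
cell (2,3): code 1000 → (3.000,3.108)–(2.877,3.000)
cell (3,0): code 0110 → (3.000,0.936)–(4.000,0.741)
cell (3,3): code 1001 → (4.000,3.305)–(3.000,3.108)
cell (4,0): code 0010 → (4.000,0.741)–(4.474,1.000)
cell (4,1): code 0111 → (4.474,1.000)–(5.000,1.773)
cell (4,2): code 1011 → (5.000,2.250)–(4.543,3.000)
cell (4,3): code 0001 → (4.543,3.000)–(4.000,3.305)
cell (5,1): code 0010 → (5.000,1.773)–(5.081,2.000)
cell (5,2): code 0001 → (5.081,2.000)–(5.000,2.250)
total: 12 segments, chained into 1 closed loop(s), length Σ = 7.958202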